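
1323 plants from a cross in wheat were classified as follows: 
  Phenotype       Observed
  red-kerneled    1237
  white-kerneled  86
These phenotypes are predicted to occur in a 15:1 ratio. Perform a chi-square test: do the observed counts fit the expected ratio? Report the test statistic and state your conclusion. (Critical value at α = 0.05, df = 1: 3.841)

0.142; consistent

Expected counts for N = 1323 under a 15:1 ratio (total parts = 16):
  red-kerneled: 1323 × 15/16 = 1240.3125
  white-kerneled: 1323 × 1/16 = 82.6875
χ² = Σ (O − E)² / E
  red-kerneled: (1237 − 1240.3125)² / 1240.3125 = 0.0088
  white-kerneled: (86 − 82.6875)² / 82.6875 = 0.1327
χ² = 0.0088 + 0.1327 = 0.1415 ≈ 0.142
Degrees of freedom = 2 − 1 = 1; critical value at α = 0.05 is 3.841.
Since 0.142 < 3.841, we fail to reject the null hypothesis — the data are consistent with the 15:1 ratio.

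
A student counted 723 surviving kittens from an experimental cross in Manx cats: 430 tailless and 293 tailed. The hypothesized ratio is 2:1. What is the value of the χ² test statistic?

16.830

Expected counts for N = 723 under a 2:1 ratio (total parts = 3):
  tailless: 723 × 2/3 = 482
  tailed: 723 × 1/3 = 241
χ² = Σ (O − E)² / E
  tailless: (430 − 482)² / 482 = 5.6100
  tailed: (293 − 241)² / 241 = 11.2199
χ² = 5.6100 + 11.2199 = 16.8299 ≈ 16.830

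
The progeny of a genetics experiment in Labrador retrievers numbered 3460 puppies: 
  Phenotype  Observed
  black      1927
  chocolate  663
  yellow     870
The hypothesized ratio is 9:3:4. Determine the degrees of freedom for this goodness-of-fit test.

2

A goodness-of-fit test with 3 phenotype classes has df = 3 − 1 = 2.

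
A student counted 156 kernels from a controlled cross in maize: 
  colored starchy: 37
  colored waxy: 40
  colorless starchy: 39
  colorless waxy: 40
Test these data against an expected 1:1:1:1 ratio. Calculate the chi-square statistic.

0.154

Total ratio parts = 4. Expected numbers out of 156:
  colored starchy: 156 × 1/4 = 39
  colored waxy: 156 × 1/4 = 39
  colorless starchy: 156 × 1/4 = 39
  colorless waxy: 156 × 1/4 = 39
χ² = Σ (O − E)² / E
  colored starchy: (37 − 39)² / 39 = 0.1026
  colored waxy: (40 − 39)² / 39 = 0.0256
  colorless starchy: (39 − 39)² / 39 = 0.0000
  colorless waxy: (40 − 39)² / 39 = 0.0256
χ² = 0.1026 + 0.0256 + 0.0000 + 0.0256 = 0.1538 ≈ 0.154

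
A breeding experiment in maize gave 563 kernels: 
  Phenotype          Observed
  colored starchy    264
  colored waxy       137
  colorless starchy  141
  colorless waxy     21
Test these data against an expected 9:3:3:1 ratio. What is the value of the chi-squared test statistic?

Expected counts for N = 563 under a 9:3:3:1 ratio (total parts = 16):
  colored starchy: 563 × 9/16 = 316.6875
  colored waxy: 563 × 3/16 = 105.5625
  colorless starchy: 563 × 3/16 = 105.5625
  colorless waxy: 563 × 1/16 = 35.1875
χ² = Σ (O − E)² / E
  colored starchy: (264 − 316.6875)² / 316.6875 = 8.7657
  colored waxy: (137 − 105.5625)² / 105.5625 = 9.3624
  colorless starchy: (141 − 105.5625)² / 105.5625 = 11.8964
  colorless waxy: (21 − 35.1875)² / 35.1875 = 5.7204
χ² = 8.7657 + 9.3624 + 11.8964 + 5.7204 = 35.7449 ≈ 35.745

35.745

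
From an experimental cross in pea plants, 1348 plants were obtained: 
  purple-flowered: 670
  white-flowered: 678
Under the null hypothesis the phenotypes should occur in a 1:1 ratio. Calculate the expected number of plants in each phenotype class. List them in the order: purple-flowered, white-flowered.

Under the 1:1 hypothesis (Σ ratio = 2, N = 1348):
  purple-flowered: 1348 × 1/2 = 674
  white-flowered: 1348 × 1/2 = 674

674, 674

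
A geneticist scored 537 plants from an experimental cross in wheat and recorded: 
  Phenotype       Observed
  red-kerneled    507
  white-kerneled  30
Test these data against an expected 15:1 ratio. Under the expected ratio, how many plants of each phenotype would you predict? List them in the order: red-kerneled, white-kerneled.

503.4375, 33.5625

The 15:1 ratio has 16 parts, so with N = 537 the expected counts are:
  red-kerneled: 537 × 15/16 = 503.4375
  white-kerneled: 537 × 1/16 = 33.5625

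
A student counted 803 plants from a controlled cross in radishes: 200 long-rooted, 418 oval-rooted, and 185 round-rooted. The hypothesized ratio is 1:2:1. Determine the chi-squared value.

Under the 1:2:1 hypothesis (Σ ratio = 4, N = 803):
  long-rooted: 803 × 1/4 = 200.75
  oval-rooted: 803 × 2/4 = 401.5
  round-rooted: 803 × 1/4 = 200.75
χ² = Σ (O − E)² / E
  long-rooted: (200 − 200.75)² / 200.75 = 0.0028
  oval-rooted: (418 − 401.5)² / 401.5 = 0.6781
  round-rooted: (185 − 200.75)² / 200.75 = 1.2357
χ² = 0.0028 + 0.6781 + 1.2357 = 1.9166 ≈ 1.917

1.917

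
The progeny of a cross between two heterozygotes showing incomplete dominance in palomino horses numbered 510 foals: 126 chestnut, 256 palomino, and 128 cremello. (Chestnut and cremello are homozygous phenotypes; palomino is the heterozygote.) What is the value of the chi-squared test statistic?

0.024

With incomplete dominance, a heterozygote × heterozygote cross gives a 1:2:1 phenotypic ratio.
The 1:2:1 ratio has 4 parts, so with N = 510 the expected counts are:
  chestnut: 510 × 1/4 = 127.5
  palomino: 510 × 2/4 = 255
  cremello: 510 × 1/4 = 127.5
χ² = Σ (O − E)² / E
  chestnut: (126 − 127.5)² / 127.5 = 0.0176
  palomino: (256 − 255)² / 255 = 0.0039
  cremello: (128 − 127.5)² / 127.5 = 0.0020
χ² = 0.0176 + 0.0039 + 0.0020 = 0.0235 ≈ 0.024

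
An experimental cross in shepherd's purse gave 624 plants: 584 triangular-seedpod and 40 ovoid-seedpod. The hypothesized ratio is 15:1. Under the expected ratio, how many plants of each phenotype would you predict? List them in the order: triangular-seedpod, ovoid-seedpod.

Expected counts for N = 624 under a 15:1 ratio (total parts = 16):
  triangular-seedpod: 624 × 15/16 = 585
  ovoid-seedpod: 624 × 1/16 = 39

585, 39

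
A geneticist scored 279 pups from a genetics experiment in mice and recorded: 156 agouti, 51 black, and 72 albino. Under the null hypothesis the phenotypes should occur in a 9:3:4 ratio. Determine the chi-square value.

Under the 9:3:4 hypothesis (Σ ratio = 16, N = 279):
  agouti: 279 × 9/16 = 156.9375
  black: 279 × 3/16 = 52.3125
  albino: 279 × 4/16 = 69.75
χ² = Σ (O − E)² / E
  agouti: (156 − 156.9375)² / 156.9375 = 0.0056
  black: (51 − 52.3125)² / 52.3125 = 0.0329
  albino: (72 − 69.75)² / 69.75 = 0.0726
χ² = 0.0056 + 0.0329 + 0.0726 = 0.1111 ≈ 0.111

0.111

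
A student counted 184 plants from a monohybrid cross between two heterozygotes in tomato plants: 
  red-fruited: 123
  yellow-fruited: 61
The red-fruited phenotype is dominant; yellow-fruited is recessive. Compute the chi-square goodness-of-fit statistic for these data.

6.522

For a monohybrid cross between heterozygotes with complete dominance, the expected phenotypic ratio is 3:1.
The 3:1 ratio has 4 parts, so with N = 184 the expected counts are:
  red-fruited: 184 × 3/4 = 138
  yellow-fruited: 184 × 1/4 = 46
χ² = Σ (O − E)² / E
  red-fruited: (123 − 138)² / 138 = 1.6304
  yellow-fruited: (61 − 46)² / 46 = 4.8913
χ² = 1.6304 + 4.8913 = 6.5217 ≈ 6.522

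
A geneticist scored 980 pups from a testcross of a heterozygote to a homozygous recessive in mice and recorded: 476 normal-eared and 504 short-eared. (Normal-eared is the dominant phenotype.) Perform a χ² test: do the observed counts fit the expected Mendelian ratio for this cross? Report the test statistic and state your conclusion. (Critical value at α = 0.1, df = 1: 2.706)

0.800; consistent

A testcross of a heterozygote (Aa × aa) gives a 1:1 phenotypic ratio.
Total ratio parts = 2. Expected numbers out of 980:
  normal-eared: 980 × 1/2 = 490
  short-eared: 980 × 1/2 = 490
χ² = Σ (O − E)² / E
  normal-eared: (476 − 490)² / 490 = 0.4000
  short-eared: (504 − 490)² / 490 = 0.4000
χ² = 0.4000 + 0.4000 = 0.800
Degrees of freedom = 2 − 1 = 1; critical value at α = 0.1 is 2.706.
Since 0.800 < 2.706, we fail to reject the null hypothesis — the data are consistent with the 1:1 ratio.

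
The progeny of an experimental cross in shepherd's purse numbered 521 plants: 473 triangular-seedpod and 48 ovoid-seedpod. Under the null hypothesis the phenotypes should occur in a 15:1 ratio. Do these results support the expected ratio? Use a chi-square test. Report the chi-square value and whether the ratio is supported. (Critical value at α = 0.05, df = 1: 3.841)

7.807; not consistent

Expected counts for N = 521 under a 15:1 ratio (total parts = 16):
  triangular-seedpod: 521 × 15/16 = 488.4375
  ovoid-seedpod: 521 × 1/16 = 32.5625
χ² = Σ (O − E)² / E
  triangular-seedpod: (473 − 488.4375)² / 488.4375 = 0.4879
  ovoid-seedpod: (48 − 32.5625)² / 32.5625 = 7.3187
χ² = 0.4879 + 7.3187 = 7.8066 ≈ 7.807
Degrees of freedom = 2 − 1 = 1; critical value at α = 0.05 is 3.841.
Since 7.807 > 3.841, we reject the null hypothesis — the data do not fit the 15:1 ratio.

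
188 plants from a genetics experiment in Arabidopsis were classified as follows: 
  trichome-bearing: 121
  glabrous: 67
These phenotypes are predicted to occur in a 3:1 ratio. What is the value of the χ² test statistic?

11.348

Expected counts for N = 188 under a 3:1 ratio (total parts = 4):
  trichome-bearing: 188 × 3/4 = 141
  glabrous: 188 × 1/4 = 47
χ² = Σ (O − E)² / E
  trichome-bearing: (121 − 141)² / 141 = 2.8369
  glabrous: (67 − 47)² / 47 = 8.5106
χ² = 2.8369 + 8.5106 = 11.3475 ≈ 11.348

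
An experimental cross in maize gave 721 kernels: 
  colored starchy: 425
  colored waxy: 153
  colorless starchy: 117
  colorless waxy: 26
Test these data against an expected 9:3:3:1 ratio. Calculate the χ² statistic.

13.789

The 9:3:3:1 ratio has 16 parts, so with N = 721 the expected counts are:
  colored starchy: 721 × 9/16 = 405.5625
  colored waxy: 721 × 3/16 = 135.1875
  colorless starchy: 721 × 3/16 = 135.1875
  colorless waxy: 721 × 1/16 = 45.0625
χ² = Σ (O − E)² / E
  colored starchy: (425 − 405.5625)² / 405.5625 = 0.9316
  colored waxy: (153 − 135.1875)² / 135.1875 = 2.3470
  colorless starchy: (117 − 135.1875)² / 135.1875 = 2.4469
  colorless waxy: (26 − 45.0625)² / 45.0625 = 8.0639
χ² = 0.9316 + 2.3470 + 2.4469 + 8.0639 = 13.7894 ≈ 13.789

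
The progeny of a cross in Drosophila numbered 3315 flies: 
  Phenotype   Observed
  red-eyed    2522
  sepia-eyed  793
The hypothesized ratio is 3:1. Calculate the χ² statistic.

Under the 3:1 hypothesis (Σ ratio = 4, N = 3315):
  red-eyed: 3315 × 3/4 = 2486.25
  sepia-eyed: 3315 × 1/4 = 828.75
χ² = Σ (O − E)² / E
  red-eyed: (2522 − 2486.25)² / 2486.25 = 0.5141
  sepia-eyed: (793 − 828.75)² / 828.75 = 1.5422
χ² = 0.5141 + 1.5422 = 2.0563 ≈ 2.056

2.056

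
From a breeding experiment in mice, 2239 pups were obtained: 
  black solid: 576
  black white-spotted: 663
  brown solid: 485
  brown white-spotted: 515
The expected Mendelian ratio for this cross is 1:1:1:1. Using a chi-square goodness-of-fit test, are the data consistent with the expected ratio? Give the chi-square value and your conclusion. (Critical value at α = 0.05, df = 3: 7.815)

33.077; not consistent

Total ratio parts = 4. Expected numbers out of 2239:
  black solid: 2239 × 1/4 = 559.75
  black white-spotted: 2239 × 1/4 = 559.75
  brown solid: 2239 × 1/4 = 559.75
  brown white-spotted: 2239 × 1/4 = 559.75
χ² = Σ (O − E)² / E
  black solid: (576 − 559.75)² / 559.75 = 0.4718
  black white-spotted: (663 − 559.75)² / 559.75 = 19.0452
  brown solid: (485 − 559.75)² / 559.75 = 9.9822
  brown white-spotted: (515 − 559.75)² / 559.75 = 3.5776
χ² = 0.4718 + 19.0452 + 9.9822 + 3.5776 = 33.0768 ≈ 33.077
Degrees of freedom = 4 − 1 = 3; critical value at α = 0.05 is 7.815.
Since 33.077 > 7.815, we reject the null hypothesis — the data do not fit the 1:1:1:1 ratio.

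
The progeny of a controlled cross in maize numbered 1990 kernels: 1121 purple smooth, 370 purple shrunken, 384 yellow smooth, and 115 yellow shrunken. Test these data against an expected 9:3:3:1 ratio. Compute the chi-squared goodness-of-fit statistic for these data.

The 9:3:3:1 ratio has 16 parts, so with N = 1990 the expected counts are:
  purple smooth: 1990 × 9/16 = 1119.375
  purple shrunken: 1990 × 3/16 = 373.125
  yellow smooth: 1990 × 3/16 = 373.125
  yellow shrunken: 1990 × 1/16 = 124.375
χ² = Σ (O − E)² / E
  purple smooth: (1121 − 1119.375)² / 1119.375 = 0.0024
  purple shrunken: (370 − 373.125)² / 373.125 = 0.0262
  yellow smooth: (384 − 373.125)² / 373.125 = 0.3170
  yellow shrunken: (115 − 124.375)² / 124.375 = 0.7067
χ² = 0.0024 + 0.0262 + 0.3170 + 0.7067 = 1.0523 ≈ 1.052

1.052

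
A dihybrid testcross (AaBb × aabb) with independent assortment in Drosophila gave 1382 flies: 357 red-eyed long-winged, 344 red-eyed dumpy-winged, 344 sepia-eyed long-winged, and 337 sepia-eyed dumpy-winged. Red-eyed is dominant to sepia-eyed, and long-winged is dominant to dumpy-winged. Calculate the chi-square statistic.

0.605

A dihybrid testcross with independent assortment gives a 1:1:1:1 ratio.
Under the 1:1:1:1 hypothesis (Σ ratio = 4, N = 1382):
  red-eyed long-winged: 1382 × 1/4 = 345.5
  red-eyed dumpy-winged: 1382 × 1/4 = 345.5
  sepia-eyed long-winged: 1382 × 1/4 = 345.5
  sepia-eyed dumpy-winged: 1382 × 1/4 = 345.5
χ² = Σ (O − E)² / E
  red-eyed long-winged: (357 − 345.5)² / 345.5 = 0.3828
  red-eyed dumpy-winged: (344 − 345.5)² / 345.5 = 0.0065
  sepia-eyed long-winged: (344 − 345.5)² / 345.5 = 0.0065
  sepia-eyed dumpy-winged: (337 − 345.5)² / 345.5 = 0.2091
χ² = 0.3828 + 0.0065 + 0.0065 + 0.2091 = 0.6049 ≈ 0.605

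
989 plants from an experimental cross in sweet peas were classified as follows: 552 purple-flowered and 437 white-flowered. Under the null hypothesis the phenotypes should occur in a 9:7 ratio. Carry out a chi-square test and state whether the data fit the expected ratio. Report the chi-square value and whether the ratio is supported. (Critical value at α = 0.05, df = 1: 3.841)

The 9:7 ratio has 16 parts, so with N = 989 the expected counts are:
  purple-flowered: 989 × 9/16 = 556.3125
  white-flowered: 989 × 7/16 = 432.6875
χ² = Σ (O − E)² / E
  purple-flowered: (552 − 556.3125)² / 556.3125 = 0.0334
  white-flowered: (437 − 432.6875)² / 432.6875 = 0.0430
χ² = 0.0334 + 0.0430 = 0.0764 ≈ 0.076
Degrees of freedom = 2 − 1 = 1; critical value at α = 0.05 is 3.841.
Since 0.076 < 3.841, we fail to reject the null hypothesis — the data are consistent with the 9:7 ratio.

0.076; consistent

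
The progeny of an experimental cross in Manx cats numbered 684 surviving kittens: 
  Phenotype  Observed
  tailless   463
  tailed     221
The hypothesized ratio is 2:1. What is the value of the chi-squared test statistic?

Total ratio parts = 3. Expected numbers out of 684:
  tailless: 684 × 2/3 = 456
  tailed: 684 × 1/3 = 228
χ² = Σ (O − E)² / E
  tailless: (463 − 456)² / 456 = 0.1075
  tailed: (221 − 228)² / 228 = 0.2149
χ² = 0.1075 + 0.2149 = 0.3224 ≈ 0.322

0.322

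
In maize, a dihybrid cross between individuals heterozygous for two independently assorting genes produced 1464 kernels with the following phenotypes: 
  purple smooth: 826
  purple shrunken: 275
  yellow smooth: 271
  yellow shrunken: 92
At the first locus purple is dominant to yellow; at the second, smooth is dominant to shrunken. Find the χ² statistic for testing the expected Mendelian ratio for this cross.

A dihybrid F₂ with independent assortment and complete dominance at both loci gives a 9:3:3:1 phenotypic ratio.
Total ratio parts = 16. Expected numbers out of 1464:
  purple smooth: 1464 × 9/16 = 823.5
  purple shrunken: 1464 × 3/16 = 274.5
  yellow smooth: 1464 × 3/16 = 274.5
  yellow shrunken: 1464 × 1/16 = 91.5
χ² = Σ (O − E)² / E
  purple smooth: (826 − 823.5)² / 823.5 = 0.0076
  purple shrunken: (275 − 274.5)² / 274.5 = 0.0009
  yellow smooth: (271 − 274.5)² / 274.5 = 0.0446
  yellow shrunken: (92 − 91.5)² / 91.5 = 0.0027
χ² = 0.0076 + 0.0009 + 0.0446 + 0.0027 = 0.0558 ≈ 0.056

0.056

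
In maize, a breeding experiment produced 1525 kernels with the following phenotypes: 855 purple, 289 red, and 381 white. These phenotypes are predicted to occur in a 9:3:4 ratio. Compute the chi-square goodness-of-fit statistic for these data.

0.042

Total ratio parts = 16. Expected numbers out of 1525:
  purple: 1525 × 9/16 = 857.8125
  red: 1525 × 3/16 = 285.9375
  white: 1525 × 4/16 = 381.25
χ² = Σ (O − E)² / E
  purple: (855 − 857.8125)² / 857.8125 = 0.0092
  red: (289 − 285.9375)² / 285.9375 = 0.0328
  white: (381 − 381.25)² / 381.25 = 0.0002
χ² = 0.0092 + 0.0328 + 0.0002 = 0.0422 ≈ 0.042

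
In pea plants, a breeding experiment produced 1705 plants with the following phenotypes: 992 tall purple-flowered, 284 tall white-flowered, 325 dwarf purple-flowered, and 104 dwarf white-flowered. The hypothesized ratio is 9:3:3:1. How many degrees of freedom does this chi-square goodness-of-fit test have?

3

A goodness-of-fit test with 4 phenotype classes has df = 4 − 1 = 3.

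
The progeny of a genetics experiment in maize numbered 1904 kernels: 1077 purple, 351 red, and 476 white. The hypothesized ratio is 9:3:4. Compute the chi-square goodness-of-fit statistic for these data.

Under the 9:3:4 hypothesis (Σ ratio = 16, N = 1904):
  purple: 1904 × 9/16 = 1071
  red: 1904 × 3/16 = 357
  white: 1904 × 4/16 = 476
χ² = Σ (O − E)² / E
  purple: (1077 − 1071)² / 1071 = 0.0336
  red: (351 − 357)² / 357 = 0.1008
  white: (476 − 476)² / 476 = 0.0000
χ² = 0.0336 + 0.1008 + 0.0000 = 0.1344 ≈ 0.134

0.134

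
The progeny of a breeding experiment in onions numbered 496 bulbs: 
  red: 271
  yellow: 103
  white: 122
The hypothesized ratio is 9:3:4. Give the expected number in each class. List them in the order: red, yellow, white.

279, 93, 124

Under the 9:3:4 hypothesis (Σ ratio = 16, N = 496):
  red: 496 × 9/16 = 279
  yellow: 496 × 3/16 = 93
  white: 496 × 4/16 = 124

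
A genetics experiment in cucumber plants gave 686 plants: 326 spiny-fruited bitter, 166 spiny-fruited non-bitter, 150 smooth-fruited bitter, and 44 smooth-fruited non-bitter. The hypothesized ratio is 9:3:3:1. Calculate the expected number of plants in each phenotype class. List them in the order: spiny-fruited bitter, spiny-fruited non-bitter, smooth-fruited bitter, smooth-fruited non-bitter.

385.875, 128.625, 128.625, 42.875

The 9:3:3:1 ratio has 16 parts, so with N = 686 the expected counts are:
  spiny-fruited bitter: 686 × 9/16 = 385.875
  spiny-fruited non-bitter: 686 × 3/16 = 128.625
  smooth-fruited bitter: 686 × 3/16 = 128.625
  smooth-fruited non-bitter: 686 × 1/16 = 42.875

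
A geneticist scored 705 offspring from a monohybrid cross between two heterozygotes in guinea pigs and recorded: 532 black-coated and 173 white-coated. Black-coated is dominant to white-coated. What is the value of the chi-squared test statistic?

0.080

For a monohybrid cross between heterozygotes with complete dominance, the expected phenotypic ratio is 3:1.
Total ratio parts = 4. Expected numbers out of 705:
  black-coated: 705 × 3/4 = 528.75
  white-coated: 705 × 1/4 = 176.25
χ² = Σ (O − E)² / E
  black-coated: (532 − 528.75)² / 528.75 = 0.0200
  white-coated: (173 − 176.25)² / 176.25 = 0.0599
χ² = 0.0200 + 0.0599 = 0.0799 ≈ 0.080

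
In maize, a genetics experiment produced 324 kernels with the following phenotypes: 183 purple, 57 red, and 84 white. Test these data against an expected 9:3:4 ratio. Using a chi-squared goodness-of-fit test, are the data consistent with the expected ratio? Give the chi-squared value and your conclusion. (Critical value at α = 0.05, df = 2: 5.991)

The 9:3:4 ratio has 16 parts, so with N = 324 the expected counts are:
  purple: 324 × 9/16 = 182.25
  red: 324 × 3/16 = 60.75
  white: 324 × 4/16 = 81
χ² = Σ (O − E)² / E
  purple: (183 − 182.25)² / 182.25 = 0.0031
  red: (57 − 60.75)² / 60.75 = 0.2315
  white: (84 − 81)² / 81 = 0.1111
χ² = 0.0031 + 0.2315 + 0.1111 = 0.3457 ≈ 0.346
Degrees of freedom = 3 − 1 = 2; critical value at α = 0.05 is 5.991.
Since 0.346 < 5.991, we fail to reject the null hypothesis — the data are consistent with the 9:3:4 ratio.

0.346; consistent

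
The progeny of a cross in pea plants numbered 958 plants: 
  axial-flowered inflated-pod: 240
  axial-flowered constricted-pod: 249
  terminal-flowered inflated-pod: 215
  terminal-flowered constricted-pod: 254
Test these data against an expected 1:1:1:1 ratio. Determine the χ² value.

3.762

Expected counts for N = 958 under a 1:1:1:1 ratio (total parts = 4):
  axial-flowered inflated-pod: 958 × 1/4 = 239.5
  axial-flowered constricted-pod: 958 × 1/4 = 239.5
  terminal-flowered inflated-pod: 958 × 1/4 = 239.5
  terminal-flowered constricted-pod: 958 × 1/4 = 239.5
χ² = Σ (O − E)² / E
  axial-flowered inflated-pod: (240 − 239.5)² / 239.5 = 0.0010
  axial-flowered constricted-pod: (249 − 239.5)² / 239.5 = 0.3768
  terminal-flowered inflated-pod: (215 − 239.5)² / 239.5 = 2.5063
  terminal-flowered constricted-pod: (254 − 239.5)² / 239.5 = 0.8779
χ² = 0.0010 + 0.3768 + 2.5063 + 0.8779 = 3.762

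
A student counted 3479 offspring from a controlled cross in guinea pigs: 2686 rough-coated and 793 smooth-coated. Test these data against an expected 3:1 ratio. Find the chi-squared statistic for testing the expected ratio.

The 3:1 ratio has 4 parts, so with N = 3479 the expected counts are:
  rough-coated: 3479 × 3/4 = 2609.25
  smooth-coated: 3479 × 1/4 = 869.75
χ² = Σ (O − E)² / E
  rough-coated: (2686 − 2609.25)² / 2609.25 = 2.2576
  smooth-coated: (793 − 869.75)² / 869.75 = 6.7727
χ² = 2.2576 + 6.7727 = 9.0303 ≈ 9.030

9.030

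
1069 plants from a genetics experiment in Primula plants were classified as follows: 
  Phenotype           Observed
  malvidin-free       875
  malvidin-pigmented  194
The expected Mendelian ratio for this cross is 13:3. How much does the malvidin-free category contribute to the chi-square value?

Total ratio parts = 16. Expected numbers out of 1069:
  malvidin-free: 1069 × 13/16 = 868.5625
  malvidin-pigmented: 1069 × 3/16 = 200.4375
Contribution of malvidin-free: (875 − 868.5625)² / 868.5625 = 0.0477

0.048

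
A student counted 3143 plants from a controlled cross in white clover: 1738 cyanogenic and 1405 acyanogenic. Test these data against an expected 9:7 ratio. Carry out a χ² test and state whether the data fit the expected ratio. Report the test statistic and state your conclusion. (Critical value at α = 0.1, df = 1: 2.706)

Under the 9:7 hypothesis (Σ ratio = 16, N = 3143):
  cyanogenic: 3143 × 9/16 = 1767.9375
  acyanogenic: 3143 × 7/16 = 1375.0625
χ² = Σ (O − E)² / E
  cyanogenic: (1738 − 1767.9375)² / 1767.9375 = 0.5069
  acyanogenic: (1405 − 1375.0625)² / 1375.0625 = 0.6518
χ² = 0.5069 + 0.6518 = 1.1587 ≈ 1.159
Degrees of freedom = 2 − 1 = 1; critical value at α = 0.1 is 2.706.
Since 1.159 < 2.706, we fail to reject the null hypothesis — the data are consistent with the 9:7 ratio.

1.159; consistent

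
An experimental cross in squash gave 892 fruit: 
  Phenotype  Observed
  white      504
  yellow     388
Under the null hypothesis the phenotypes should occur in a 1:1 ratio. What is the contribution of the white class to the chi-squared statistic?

Expected counts for N = 892 under a 1:1 ratio (total parts = 2):
  white: 892 × 1/2 = 446
  yellow: 892 × 1/2 = 446
Contribution of white: (504 − 446)² / 446 = 7.5426

7.543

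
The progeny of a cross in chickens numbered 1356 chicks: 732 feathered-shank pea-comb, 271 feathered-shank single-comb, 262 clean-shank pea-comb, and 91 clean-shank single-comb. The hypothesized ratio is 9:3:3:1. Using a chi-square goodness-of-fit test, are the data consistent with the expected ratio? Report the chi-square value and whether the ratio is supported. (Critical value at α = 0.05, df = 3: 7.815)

3.040; consistent

Under the 9:3:3:1 hypothesis (Σ ratio = 16, N = 1356):
  feathered-shank pea-comb: 1356 × 9/16 = 762.75
  feathered-shank single-comb: 1356 × 3/16 = 254.25
  clean-shank pea-comb: 1356 × 3/16 = 254.25
  clean-shank single-comb: 1356 × 1/16 = 84.75
χ² = Σ (O − E)² / E
  feathered-shank pea-comb: (732 − 762.75)² / 762.75 = 1.2397
  feathered-shank single-comb: (271 − 254.25)² / 254.25 = 1.1035
  clean-shank pea-comb: (262 − 254.25)² / 254.25 = 0.2362
  clean-shank single-comb: (91 − 84.75)² / 84.75 = 0.4609
χ² = 1.2397 + 1.1035 + 0.2362 + 0.4609 = 3.0403 ≈ 3.040
Degrees of freedom = 4 − 1 = 3; critical value at α = 0.05 is 7.815.
Since 3.040 < 7.815, we fail to reject the null hypothesis — the data are consistent with the 9:3:3:1 ratio.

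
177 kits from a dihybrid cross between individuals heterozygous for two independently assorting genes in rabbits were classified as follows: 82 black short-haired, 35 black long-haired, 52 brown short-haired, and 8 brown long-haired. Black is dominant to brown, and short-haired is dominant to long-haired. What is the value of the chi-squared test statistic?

14.709

A dihybrid F₂ with independent assortment and complete dominance at both loci gives a 9:3:3:1 phenotypic ratio.
Expected counts for N = 177 under a 9:3:3:1 ratio (total parts = 16):
  black short-haired: 177 × 9/16 = 99.5625
  black long-haired: 177 × 3/16 = 33.1875
  brown short-haired: 177 × 3/16 = 33.1875
  brown long-haired: 177 × 1/16 = 11.0625
χ² = Σ (O − E)² / E
  black short-haired: (82 − 99.5625)² / 99.5625 = 3.0980
  black long-haired: (35 − 33.1875)² / 33.1875 = 0.0990
  brown short-haired: (52 − 33.1875)² / 33.1875 = 10.6640
  brown long-haired: (8 − 11.0625)² / 11.0625 = 0.8478
χ² = 3.0980 + 0.0990 + 10.6640 + 0.8478 = 14.7088 ≈ 14.709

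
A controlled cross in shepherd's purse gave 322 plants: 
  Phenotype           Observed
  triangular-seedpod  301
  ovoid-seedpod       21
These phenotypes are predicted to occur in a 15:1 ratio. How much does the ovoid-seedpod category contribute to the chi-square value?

The 15:1 ratio has 16 parts, so with N = 322 the expected counts are:
  triangular-seedpod: 322 × 15/16 = 301.875
  ovoid-seedpod: 322 × 1/16 = 20.125
Contribution of ovoid-seedpod: (21 − 20.125)² / 20.125 = 0.0380

0.038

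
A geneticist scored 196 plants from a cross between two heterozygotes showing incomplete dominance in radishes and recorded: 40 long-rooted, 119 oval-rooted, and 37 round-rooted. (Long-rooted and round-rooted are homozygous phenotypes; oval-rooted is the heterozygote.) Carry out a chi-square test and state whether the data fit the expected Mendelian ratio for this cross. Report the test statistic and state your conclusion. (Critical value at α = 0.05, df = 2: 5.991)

With incomplete dominance, a heterozygote × heterozygote cross gives a 1:2:1 phenotypic ratio.
The 1:2:1 ratio has 4 parts, so with N = 196 the expected counts are:
  long-rooted: 196 × 1/4 = 49
  oval-rooted: 196 × 2/4 = 98
  round-rooted: 196 × 1/4 = 49
χ² = Σ (O − E)² / E
  long-rooted: (40 − 49)² / 49 = 1.6531
  oval-rooted: (119 − 98)² / 98 = 4.5000
  round-rooted: (37 − 49)² / 49 = 2.9388
χ² = 1.6531 + 4.5000 + 2.9388 = 9.0919 ≈ 9.092
Degrees of freedom = 3 − 1 = 2; critical value at α = 0.05 is 5.991.
Since 9.092 > 5.991, we reject the null hypothesis — the data do not fit the 1:2:1 ratio.

9.092; not consistent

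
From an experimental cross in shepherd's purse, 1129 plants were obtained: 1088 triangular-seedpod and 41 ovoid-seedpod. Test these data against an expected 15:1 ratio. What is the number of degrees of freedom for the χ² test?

A goodness-of-fit test with 2 phenotype classes has df = 2 − 1 = 1.

1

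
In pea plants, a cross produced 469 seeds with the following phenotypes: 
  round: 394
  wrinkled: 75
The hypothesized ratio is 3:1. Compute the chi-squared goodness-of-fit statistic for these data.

20.299

Expected counts for N = 469 under a 3:1 ratio (total parts = 4):
  round: 469 × 3/4 = 351.75
  wrinkled: 469 × 1/4 = 117.25
χ² = Σ (O − E)² / E
  round: (394 − 351.75)² / 351.75 = 5.0748
  wrinkled: (75 − 117.25)² / 117.25 = 15.2244
χ² = 5.0748 + 15.2244 = 20.2992 ≈ 20.299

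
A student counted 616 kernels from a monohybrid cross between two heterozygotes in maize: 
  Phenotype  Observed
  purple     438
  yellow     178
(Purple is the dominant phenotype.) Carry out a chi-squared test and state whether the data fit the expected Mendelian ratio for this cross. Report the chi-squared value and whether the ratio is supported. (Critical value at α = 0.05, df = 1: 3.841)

For a monohybrid cross between heterozygotes with complete dominance, the expected phenotypic ratio is 3:1.
Total ratio parts = 4. Expected numbers out of 616:
  purple: 616 × 3/4 = 462
  yellow: 616 × 1/4 = 154
χ² = Σ (O − E)² / E
  purple: (438 − 462)² / 462 = 1.2468
  yellow: (178 − 154)² / 154 = 3.7403
χ² = 1.2468 + 3.7403 = 4.9871 ≈ 4.987
Degrees of freedom = 2 − 1 = 1; critical value at α = 0.05 is 3.841.
Since 4.987 > 3.841, we reject the null hypothesis — the data do not fit the 3:1 ratio.

4.987; not consistent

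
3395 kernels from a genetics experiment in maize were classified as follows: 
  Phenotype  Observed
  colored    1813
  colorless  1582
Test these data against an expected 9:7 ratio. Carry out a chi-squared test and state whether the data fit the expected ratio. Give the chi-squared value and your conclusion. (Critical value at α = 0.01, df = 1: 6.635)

Under the 9:7 hypothesis (Σ ratio = 16, N = 3395):
  colored: 3395 × 9/16 = 1909.6875
  colorless: 3395 × 7/16 = 1485.3125
χ² = Σ (O − E)² / E
  colored: (1813 − 1909.6875)² / 1909.6875 = 4.8953
  colorless: (1582 − 1485.3125)² / 1485.3125 = 6.2939
χ² = 4.8953 + 6.2939 = 11.1892 ≈ 11.189
Degrees of freedom = 2 − 1 = 1; critical value at α = 0.01 is 6.635.
Since 11.189 > 6.635, we reject the null hypothesis — the data do not fit the 9:7 ratio.

11.189; not consistent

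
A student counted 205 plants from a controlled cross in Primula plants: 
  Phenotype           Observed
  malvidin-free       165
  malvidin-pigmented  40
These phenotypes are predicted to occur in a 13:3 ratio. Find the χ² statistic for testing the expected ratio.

0.078

Under the 13:3 hypothesis (Σ ratio = 16, N = 205):
  malvidin-free: 205 × 13/16 = 166.5625
  malvidin-pigmented: 205 × 3/16 = 38.4375
χ² = Σ (O − E)² / E
  malvidin-free: (165 − 166.5625)² / 166.5625 = 0.0147
  malvidin-pigmented: (40 − 38.4375)² / 38.4375 = 0.0635
χ² = 0.0147 + 0.0635 = 0.0782 ≈ 0.078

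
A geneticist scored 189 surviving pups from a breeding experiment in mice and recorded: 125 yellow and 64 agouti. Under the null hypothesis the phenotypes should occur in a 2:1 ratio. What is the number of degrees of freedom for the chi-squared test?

1

A goodness-of-fit test with 2 phenotype classes has df = 2 − 1 = 1.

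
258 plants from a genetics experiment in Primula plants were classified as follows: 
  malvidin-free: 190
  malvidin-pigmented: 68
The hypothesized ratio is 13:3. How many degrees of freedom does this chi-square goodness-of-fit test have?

A goodness-of-fit test with 2 phenotype classes has df = 2 − 1 = 1.

1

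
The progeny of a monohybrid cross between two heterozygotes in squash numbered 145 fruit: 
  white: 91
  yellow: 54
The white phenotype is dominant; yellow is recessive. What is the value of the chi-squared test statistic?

For a monohybrid cross between heterozygotes with complete dominance, the expected phenotypic ratio is 3:1.
Expected counts for N = 145 under a 3:1 ratio (total parts = 4):
  white: 145 × 3/4 = 108.75
  yellow: 145 × 1/4 = 36.25
χ² = Σ (O − E)² / E
  white: (91 − 108.75)² / 108.75 = 2.8971
  yellow: (54 − 36.25)² / 36.25 = 8.6914
χ² = 2.8971 + 8.6914 = 11.5885 ≈ 11.589

11.589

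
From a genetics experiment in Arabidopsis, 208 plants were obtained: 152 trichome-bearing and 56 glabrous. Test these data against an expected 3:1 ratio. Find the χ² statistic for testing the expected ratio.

0.410

Total ratio parts = 4. Expected numbers out of 208:
  trichome-bearing: 208 × 3/4 = 156
  glabrous: 208 × 1/4 = 52
χ² = Σ (O − E)² / E
  trichome-bearing: (152 − 156)² / 156 = 0.1026
  glabrous: (56 − 52)² / 52 = 0.3077
χ² = 0.1026 + 0.3077 = 0.4103 ≈ 0.410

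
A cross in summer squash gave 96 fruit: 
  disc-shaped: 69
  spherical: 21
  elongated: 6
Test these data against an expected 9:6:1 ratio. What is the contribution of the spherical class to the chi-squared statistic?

6.250

Expected counts for N = 96 under a 9:6:1 ratio (total parts = 16):
  disc-shaped: 96 × 9/16 = 54
  spherical: 96 × 6/16 = 36
  elongated: 96 × 1/16 = 6
Contribution of spherical: (21 − 36)² / 36 = 6.2500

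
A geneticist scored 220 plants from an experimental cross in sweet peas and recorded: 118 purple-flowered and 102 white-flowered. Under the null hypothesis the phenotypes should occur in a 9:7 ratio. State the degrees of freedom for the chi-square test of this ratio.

A goodness-of-fit test with 2 phenotype classes has df = 2 − 1 = 1.

1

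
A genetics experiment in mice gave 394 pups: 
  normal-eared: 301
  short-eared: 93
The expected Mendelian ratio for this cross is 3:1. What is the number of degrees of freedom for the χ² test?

A goodness-of-fit test with 2 phenotype classes has df = 2 − 1 = 1.

1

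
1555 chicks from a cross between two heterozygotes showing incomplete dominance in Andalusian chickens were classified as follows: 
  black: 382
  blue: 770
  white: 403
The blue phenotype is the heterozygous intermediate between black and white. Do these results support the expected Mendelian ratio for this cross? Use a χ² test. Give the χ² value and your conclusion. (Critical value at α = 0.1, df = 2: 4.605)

With incomplete dominance, a heterozygote × heterozygote cross gives a 1:2:1 phenotypic ratio.
Expected counts for N = 1555 under a 1:2:1 ratio (total parts = 4):
  black: 1555 × 1/4 = 388.75
  blue: 1555 × 2/4 = 777.5
  white: 1555 × 1/4 = 388.75
χ² = Σ (O − E)² / E
  black: (382 − 388.75)² / 388.75 = 0.1172
  blue: (770 − 777.5)² / 777.5 = 0.0723
  white: (403 − 388.75)² / 388.75 = 0.5223
χ² = 0.1172 + 0.0723 + 0.5223 = 0.7118 ≈ 0.712
Degrees of freedom = 3 − 1 = 2; critical value at α = 0.1 is 4.605.
Since 0.712 < 4.605, we fail to reject the null hypothesis — the data are consistent with the 1:2:1 ratio.

0.712; consistent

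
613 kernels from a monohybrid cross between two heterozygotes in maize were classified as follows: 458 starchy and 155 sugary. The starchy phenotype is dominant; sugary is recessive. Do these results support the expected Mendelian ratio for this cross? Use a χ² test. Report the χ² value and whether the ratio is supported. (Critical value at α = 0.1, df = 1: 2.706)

For a monohybrid cross between heterozygotes with complete dominance, the expected phenotypic ratio is 3:1.
Total ratio parts = 4. Expected numbers out of 613:
  starchy: 613 × 3/4 = 459.75
  sugary: 613 × 1/4 = 153.25
χ² = Σ (O − E)² / E
  starchy: (458 − 459.75)² / 459.75 = 0.0067
  sugary: (155 − 153.25)² / 153.25 = 0.0200
χ² = 0.0067 + 0.0200 = 0.0267 ≈ 0.027
Degrees of freedom = 2 − 1 = 1; critical value at α = 0.1 is 2.706.
Since 0.027 < 2.706, we fail to reject the null hypothesis — the data are consistent with the 3:1 ratio.

0.027; consistent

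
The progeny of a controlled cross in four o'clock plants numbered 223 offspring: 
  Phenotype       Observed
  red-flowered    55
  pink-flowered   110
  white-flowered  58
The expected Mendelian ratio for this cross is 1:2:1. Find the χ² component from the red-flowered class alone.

0.010

The 1:2:1 ratio has 4 parts, so with N = 223 the expected counts are:
  red-flowered: 223 × 1/4 = 55.75
  pink-flowered: 223 × 2/4 = 111.5
  white-flowered: 223 × 1/4 = 55.75
Contribution of red-flowered: (55 − 55.75)² / 55.75 = 0.0101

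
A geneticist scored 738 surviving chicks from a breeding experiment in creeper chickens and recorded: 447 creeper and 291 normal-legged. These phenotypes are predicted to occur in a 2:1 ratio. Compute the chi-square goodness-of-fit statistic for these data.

The 2:1 ratio has 3 parts, so with N = 738 the expected counts are:
  creeper: 738 × 2/3 = 492
  normal-legged: 738 × 1/3 = 246
χ² = Σ (O − E)² / E
  creeper: (447 − 492)² / 492 = 4.1159
  normal-legged: (291 − 246)² / 246 = 8.2317
χ² = 4.1159 + 8.2317 = 12.3476 ≈ 12.348

12.348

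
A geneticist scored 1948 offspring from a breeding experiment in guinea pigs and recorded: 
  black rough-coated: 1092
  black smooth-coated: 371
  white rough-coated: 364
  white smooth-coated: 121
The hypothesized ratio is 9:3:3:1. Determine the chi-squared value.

0.112

The 9:3:3:1 ratio has 16 parts, so with N = 1948 the expected counts are:
  black rough-coated: 1948 × 9/16 = 1095.75
  black smooth-coated: 1948 × 3/16 = 365.25
  white rough-coated: 1948 × 3/16 = 365.25
  white smooth-coated: 1948 × 1/16 = 121.75
χ² = Σ (O − E)² / E
  black rough-coated: (1092 − 1095.75)² / 1095.75 = 0.0128
  black smooth-coated: (371 − 365.25)² / 365.25 = 0.0905
  white rough-coated: (364 − 365.25)² / 365.25 = 0.0043
  white smooth-coated: (121 − 121.75)² / 121.75 = 0.0046
χ² = 0.0128 + 0.0905 + 0.0043 + 0.0046 = 0.1122 ≈ 0.112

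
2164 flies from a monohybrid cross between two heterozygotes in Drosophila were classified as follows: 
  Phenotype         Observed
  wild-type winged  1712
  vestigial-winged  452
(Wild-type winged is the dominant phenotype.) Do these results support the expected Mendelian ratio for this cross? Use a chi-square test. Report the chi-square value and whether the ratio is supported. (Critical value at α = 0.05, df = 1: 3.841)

19.522; not consistent

For a monohybrid cross between heterozygotes with complete dominance, the expected phenotypic ratio is 3:1.
Expected counts for N = 2164 under a 3:1 ratio (total parts = 4):
  wild-type winged: 2164 × 3/4 = 1623
  vestigial-winged: 2164 × 1/4 = 541
χ² = Σ (O − E)² / E
  wild-type winged: (1712 − 1623)² / 1623 = 4.8805
  vestigial-winged: (452 − 541)² / 541 = 14.6414
χ² = 4.8805 + 14.6414 = 19.5219 ≈ 19.522
Degrees of freedom = 2 − 1 = 1; critical value at α = 0.05 is 3.841.
Since 19.522 > 3.841, we reject the null hypothesis — the data do not fit the 3:1 ratio.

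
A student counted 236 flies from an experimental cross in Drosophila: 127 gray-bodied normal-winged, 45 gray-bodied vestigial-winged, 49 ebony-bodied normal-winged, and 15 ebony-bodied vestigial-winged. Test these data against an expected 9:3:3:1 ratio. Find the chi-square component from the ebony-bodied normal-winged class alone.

The 9:3:3:1 ratio has 16 parts, so with N = 236 the expected counts are:
  gray-bodied normal-winged: 236 × 9/16 = 132.75
  gray-bodied vestigial-winged: 236 × 3/16 = 44.25
  ebony-bodied normal-winged: 236 × 3/16 = 44.25
  ebony-bodied vestigial-winged: 236 × 1/16 = 14.75
Contribution of ebony-bodied normal-winged: (49 − 44.25)² / 44.25 = 0.5099

0.510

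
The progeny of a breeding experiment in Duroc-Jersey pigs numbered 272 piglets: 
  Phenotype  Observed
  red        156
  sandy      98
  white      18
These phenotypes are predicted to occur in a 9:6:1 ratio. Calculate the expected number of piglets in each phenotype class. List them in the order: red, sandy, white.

Total ratio parts = 16. Expected numbers out of 272:
  red: 272 × 9/16 = 153
  sandy: 272 × 6/16 = 102
  white: 272 × 1/16 = 17

153, 102, 17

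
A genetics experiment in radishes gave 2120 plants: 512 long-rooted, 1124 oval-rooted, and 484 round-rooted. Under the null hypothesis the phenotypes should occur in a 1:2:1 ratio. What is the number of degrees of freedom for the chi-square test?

2

A goodness-of-fit test with 3 phenotype classes has df = 3 − 1 = 2.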